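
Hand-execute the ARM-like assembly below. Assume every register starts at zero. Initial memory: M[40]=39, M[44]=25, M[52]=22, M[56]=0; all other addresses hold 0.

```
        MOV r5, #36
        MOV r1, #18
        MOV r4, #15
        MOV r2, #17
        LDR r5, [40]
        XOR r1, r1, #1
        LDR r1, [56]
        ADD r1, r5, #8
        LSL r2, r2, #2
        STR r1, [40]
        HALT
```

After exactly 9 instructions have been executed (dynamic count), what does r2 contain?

MOV r5, #36 → r5=36
MOV r1, #18 → r1=18
MOV r4, #15 → r4=15
MOV r2, #17 → r2=17
LDR r5, [40] → r5=M[40]=39
XOR r1, r1, #1 → r1=18^1=19
LDR r1, [56] → r1=M[56]=0
ADD r1, r5, #8 → r1=39+8=47
LSL r2, r2, #2 → r2=17<<2=68
After step 9: r2 = 68.

68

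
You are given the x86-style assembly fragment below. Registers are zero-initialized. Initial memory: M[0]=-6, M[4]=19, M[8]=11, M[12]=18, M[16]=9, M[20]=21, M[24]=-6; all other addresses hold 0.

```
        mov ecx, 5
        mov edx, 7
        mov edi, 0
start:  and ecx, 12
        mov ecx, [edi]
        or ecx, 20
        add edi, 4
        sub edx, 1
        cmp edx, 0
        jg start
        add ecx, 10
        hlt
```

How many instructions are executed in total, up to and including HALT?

after mov ecx, 5: ecx=5
after mov edx, 7: edx=7
after mov edi, 0: edi=0
after and ecx, 12: ecx=5&12=4
after mov ecx, [edi]: ecx=M[0]=-6
after or ecx, 20: ecx=(-6)|20=-2
after add edi, 4: edi=0+4=4
after sub edx, 1: edx=7-1=6
cmp edx, 0  (cmp 6,0)
jg start: taken
after and ecx, 12: ecx=(-2)&12=12
after mov ecx, [edi]: ecx=M[4]=19
after or ecx, 20: ecx=19|20=23
after add edi, 4: edi=4+4=8
after sub edx, 1: edx=6-1=5
cmp edx, 0  (cmp 5,0)
jg start: taken
after and ecx, 12: ecx=23&12=4
after mov ecx, [edi]: ecx=M[8]=11
after or ecx, 20: ecx=11|20=31
after add edi, 4: edi=8+4=12
after sub edx, 1: edx=5-1=4
cmp edx, 0  (cmp 4,0)
jg start: taken
after and ecx, 12: ecx=31&12=12
after mov ecx, [edi]: ecx=M[12]=18
after or ecx, 20: ecx=18|20=22
after add edi, 4: edi=12+4=16
after sub edx, 1: edx=4-1=3
cmp edx, 0  (cmp 3,0)
jg start: taken
after and ecx, 12: ecx=22&12=4
after mov ecx, [edi]: ecx=M[16]=9
after or ecx, 20: ecx=9|20=29
after add edi, 4: edi=16+4=20
after sub edx, 1: edx=3-1=2
cmp edx, 0  (cmp 2,0)
jg start: taken
after and ecx, 12: ecx=29&12=12
after mov ecx, [edi]: ecx=M[20]=21
after or ecx, 20: ecx=21|20=21
after add edi, 4: edi=20+4=24
after sub edx, 1: edx=2-1=1
cmp edx, 0  (cmp 1,0)
jg start: taken
after and ecx, 12: ecx=21&12=4
after mov ecx, [edi]: ecx=M[24]=-6
after or ecx, 20: ecx=(-6)|20=-2
after add edi, 4: edi=24+4=28
after sub edx, 1: edx=1-1=0
cmp edx, 0  (cmp 0,0)
jg start: not taken
after add ecx, 10: ecx=(-2)+10=8
halt.
Total executed instructions: 54.

54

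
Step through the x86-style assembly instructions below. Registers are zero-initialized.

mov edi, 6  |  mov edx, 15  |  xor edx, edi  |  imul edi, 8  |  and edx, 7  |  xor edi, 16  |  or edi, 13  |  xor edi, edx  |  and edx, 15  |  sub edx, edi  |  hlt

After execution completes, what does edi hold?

mov edi, 6 → edi=6
mov edx, 15 → edx=15
xor edx, edi → edx=15^6=9
imul edi, 8 → edi=6*8=48
and edx, 7 → edx=9&7=1
xor edi, 16 → edi=48^16=32
or edi, 13 → edi=32|13=45
xor edi, edx → edi=45^1=44
and edx, 15 → edx=1&15=1
sub edx, edi → edx=1-44=-43
halt.

44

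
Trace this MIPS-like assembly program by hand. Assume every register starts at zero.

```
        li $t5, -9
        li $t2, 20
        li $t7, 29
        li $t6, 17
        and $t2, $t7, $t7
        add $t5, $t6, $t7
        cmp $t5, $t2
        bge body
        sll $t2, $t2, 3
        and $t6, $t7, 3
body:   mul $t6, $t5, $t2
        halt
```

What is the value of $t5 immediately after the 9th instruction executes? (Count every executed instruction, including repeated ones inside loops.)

li $t5, -9 → $t5=-9
li $t2, 20 → $t2=20
li $t7, 29 → $t7=29
li $t6, 17 → $t6=17
and $t2, $t7, $t7 → $t2=29&29=29
add $t5, $t6, $t7 → $t5=17+29=46
cmp $t5, $t2  (cmp 46,29)
bge body: taken
mul $t6, $t5, $t2 → $t6=46*29=1334
After step 9: $t5 = 46.

46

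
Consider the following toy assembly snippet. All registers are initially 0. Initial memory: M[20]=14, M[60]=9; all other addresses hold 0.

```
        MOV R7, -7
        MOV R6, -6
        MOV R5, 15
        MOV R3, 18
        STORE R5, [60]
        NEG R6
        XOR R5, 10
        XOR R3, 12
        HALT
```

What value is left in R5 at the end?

5

after MOV R7, -7: R7=-7
after MOV R6, -6: R6=-6
after MOV R5, 15: R5=15
after MOV R3, 18: R3=18
STORE R5, [60] → M[60]=15
after NEG R6: R6=-(-6)=6
after XOR R5, 10: R5=15^10=5
after XOR R3, 12: R3=18^12=30
halt.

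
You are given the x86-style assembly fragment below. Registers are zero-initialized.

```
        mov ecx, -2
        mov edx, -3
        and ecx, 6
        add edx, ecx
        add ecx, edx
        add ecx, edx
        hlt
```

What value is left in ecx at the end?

12

after mov ecx, -2: ecx=-2
after mov edx, -3: edx=-3
after and ecx, 6: ecx=(-2)&6=6
after add edx, ecx: edx=(-3)+6=3
after add ecx, edx: ecx=6+3=9
after add ecx, edx: ecx=9+3=12
halt.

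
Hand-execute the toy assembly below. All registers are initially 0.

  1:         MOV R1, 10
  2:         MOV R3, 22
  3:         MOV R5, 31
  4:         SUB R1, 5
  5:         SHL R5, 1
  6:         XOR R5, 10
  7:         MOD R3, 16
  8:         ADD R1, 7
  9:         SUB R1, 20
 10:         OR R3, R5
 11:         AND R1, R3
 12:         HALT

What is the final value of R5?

52

after MOV R1, 10: R1=10
after MOV R3, 22: R3=22
after MOV R5, 31: R5=31
after SUB R1, 5: R1=10-5=5
after SHL R5, 1: R5=31<<1=62
after XOR R5, 10: R5=62^10=52
after MOD R3, 16: R3=22%16=6
after ADD R1, 7: R1=5+7=12
after SUB R1, 20: R1=12-20=-8
after OR R3, R5: R3=6|52=54
after AND R1, R3: R1=(-8)&54=48
halt.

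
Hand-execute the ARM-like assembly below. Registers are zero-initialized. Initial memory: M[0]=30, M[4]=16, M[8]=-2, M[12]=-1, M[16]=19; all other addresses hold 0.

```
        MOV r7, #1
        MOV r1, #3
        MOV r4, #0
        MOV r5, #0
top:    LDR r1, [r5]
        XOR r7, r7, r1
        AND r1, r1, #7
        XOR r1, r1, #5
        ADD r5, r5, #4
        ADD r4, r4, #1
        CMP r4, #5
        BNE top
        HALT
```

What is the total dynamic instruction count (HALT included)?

r7=1
r1=3
r4=0
r5=0
r1=M[0]=30
r7=1^30=31
r1=30&7=6
r1=6^5=3
r5=0+4=4
r4=0+1=1
CMP r4, #5  (cmp 1,5)
BNE top: taken
r1=M[4]=16
r7=31^16=15
r1=16&7=0
r1=0^5=5
r5=4+4=8
r4=1+1=2
CMP r4, #5  (cmp 2,5)
BNE top: taken
r1=M[8]=-2
r7=15^(-2)=-15
r1=(-2)&7=6
r1=6^5=3
r5=8+4=12
r4=2+1=3
CMP r4, #5  (cmp 3,5)
BNE top: taken
r1=M[12]=-1
r7=(-15)^(-1)=14
r1=(-1)&7=7
r1=7^5=2
r5=12+4=16
r4=3+1=4
CMP r4, #5  (cmp 4,5)
BNE top: taken
r1=M[16]=19
r7=14^19=29
r1=19&7=3
r1=3^5=6
r5=16+4=20
r4=4+1=5
CMP r4, #5  (cmp 5,5)
BNE top: not taken
halt.
Total executed instructions: 45.

45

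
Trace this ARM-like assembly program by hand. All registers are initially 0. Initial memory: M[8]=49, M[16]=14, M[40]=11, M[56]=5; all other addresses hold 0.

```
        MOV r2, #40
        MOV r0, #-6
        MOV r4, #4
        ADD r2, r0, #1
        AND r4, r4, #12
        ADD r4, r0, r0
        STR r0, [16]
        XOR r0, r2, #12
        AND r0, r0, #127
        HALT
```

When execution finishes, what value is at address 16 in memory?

after MOV r2, #40: r2=40
after MOV r0, #-6: r0=-6
after MOV r4, #4: r4=4
after ADD r2, r0, #1: r2=(-6)+1=-5
after AND r4, r4, #12: r4=4&12=4
after ADD r4, r0, r0: r4=(-6)+(-6)=-12
STR r0, [16] → M[16]=-6
after XOR r0, r2, #12: r0=(-5)^12=-9
after AND r0, r0, #127: r0=(-9)&127=119
halt.

-6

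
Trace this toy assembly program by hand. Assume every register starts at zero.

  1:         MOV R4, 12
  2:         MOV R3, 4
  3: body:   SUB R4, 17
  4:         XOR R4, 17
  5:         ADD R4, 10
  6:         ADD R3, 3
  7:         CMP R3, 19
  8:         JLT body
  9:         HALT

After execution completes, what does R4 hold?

MOV R4, 12 → R4=12
MOV R3, 4 → R3=4
SUB R4, 17 → R4=12-17=-5
XOR R4, 17 → R4=(-5)^17=-22
ADD R4, 10 → R4=(-22)+10=-12
ADD R3, 3 → R3=4+3=7
CMP R3, 19  (cmp 7,19)
JLT body: taken
SUB R4, 17 → R4=(-12)-17=-29
XOR R4, 17 → R4=(-29)^17=-14
ADD R4, 10 → R4=(-14)+10=-4
ADD R3, 3 → R3=7+3=10
CMP R3, 19  (cmp 10,19)
JLT body: taken
SUB R4, 17 → R4=(-4)-17=-21
XOR R4, 17 → R4=(-21)^17=-6
ADD R4, 10 → R4=(-6)+10=4
ADD R3, 3 → R3=10+3=13
CMP R3, 19  (cmp 13,19)
JLT body: taken
SUB R4, 17 → R4=4-17=-13
XOR R4, 17 → R4=(-13)^17=-30
ADD R4, 10 → R4=(-30)+10=-20
ADD R3, 3 → R3=13+3=16
CMP R3, 19  (cmp 16,19)
JLT body: taken
SUB R4, 17 → R4=(-20)-17=-37
XOR R4, 17 → R4=(-37)^17=-54
ADD R4, 10 → R4=(-54)+10=-44
ADD R3, 3 → R3=16+3=19
CMP R3, 19  (cmp 19,19)
JLT body: not taken
halt.

-44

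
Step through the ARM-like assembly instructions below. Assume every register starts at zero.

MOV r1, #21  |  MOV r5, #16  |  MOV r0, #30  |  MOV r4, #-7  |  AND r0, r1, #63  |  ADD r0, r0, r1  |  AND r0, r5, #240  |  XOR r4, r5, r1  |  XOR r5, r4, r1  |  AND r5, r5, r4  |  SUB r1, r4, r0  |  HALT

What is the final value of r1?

MOV r1, #21 → r1=21
MOV r5, #16 → r5=16
MOV r0, #30 → r0=30
MOV r4, #-7 → r4=-7
AND r0, r1, #63 → r0=21&63=21
ADD r0, r0, r1 → r0=21+21=42
AND r0, r5, #240 → r0=16&240=16
XOR r4, r5, r1 → r4=16^21=5
XOR r5, r4, r1 → r5=5^21=16
AND r5, r5, r4 → r5=16&5=0
SUB r1, r4, r0 → r1=5-16=-11
halt.

-11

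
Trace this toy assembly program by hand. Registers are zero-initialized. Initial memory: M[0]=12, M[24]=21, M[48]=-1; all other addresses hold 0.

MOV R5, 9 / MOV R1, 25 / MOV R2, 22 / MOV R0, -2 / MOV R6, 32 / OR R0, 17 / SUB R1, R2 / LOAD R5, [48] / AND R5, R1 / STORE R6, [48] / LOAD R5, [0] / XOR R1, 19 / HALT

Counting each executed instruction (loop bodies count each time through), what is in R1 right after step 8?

after MOV R5, 9: R5=9
after MOV R1, 25: R1=25
after MOV R2, 22: R2=22
after MOV R0, -2: R0=-2
after MOV R6, 32: R6=32
after OR R0, 17: R0=(-2)|17=-1
after SUB R1, R2: R1=25-22=3
after LOAD R5, [48]: R5=M[48]=-1
After step 8: R1 = 3.

3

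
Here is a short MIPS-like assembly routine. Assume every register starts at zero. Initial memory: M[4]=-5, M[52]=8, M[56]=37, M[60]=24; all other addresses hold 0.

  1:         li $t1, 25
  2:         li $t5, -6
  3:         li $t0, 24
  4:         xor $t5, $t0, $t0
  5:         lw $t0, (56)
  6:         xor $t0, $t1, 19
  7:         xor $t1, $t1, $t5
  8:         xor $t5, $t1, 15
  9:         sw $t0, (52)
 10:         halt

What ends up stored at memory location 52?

10

li $t1, 25 → $t1=25
li $t5, -6 → $t5=-6
li $t0, 24 → $t0=24
xor $t5, $t0, $t0 → $t5=24^24=0
lw $t0, (56) → $t0=M[56]=37
xor $t0, $t1, 19 → $t0=25^19=10
xor $t1, $t1, $t5 → $t1=25^0=25
xor $t5, $t1, 15 → $t5=25^15=22
sw $t0, (52) → M[52]=10
halt.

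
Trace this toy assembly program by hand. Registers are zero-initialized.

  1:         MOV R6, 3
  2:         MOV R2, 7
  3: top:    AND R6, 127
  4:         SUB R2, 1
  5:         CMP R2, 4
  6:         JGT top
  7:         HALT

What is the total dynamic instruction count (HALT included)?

R6=3
R2=7
R6=3&127=3
R2=7-1=6
CMP R2, 4  (cmp 6,4)
JGT top: taken
R6=3&127=3
R2=6-1=5
CMP R2, 4  (cmp 5,4)
JGT top: taken
R6=3&127=3
R2=5-1=4
CMP R2, 4  (cmp 4,4)
JGT top: not taken
halt.
Total executed instructions: 15.

15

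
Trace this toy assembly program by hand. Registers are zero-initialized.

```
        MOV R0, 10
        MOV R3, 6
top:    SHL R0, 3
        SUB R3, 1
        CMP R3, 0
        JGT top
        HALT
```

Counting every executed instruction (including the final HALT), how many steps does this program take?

after MOV R0, 10: R0=10
after MOV R3, 6: R3=6
after SHL R0, 3: R0=10<<3=80
after SUB R3, 1: R3=6-1=5
CMP R3, 0  (cmp 5,0)
JGT top: taken
after SHL R0, 3: R0=80<<3=640
after SUB R3, 1: R3=5-1=4
CMP R3, 0  (cmp 4,0)
JGT top: taken
after SHL R0, 3: R0=640<<3=5120
after SUB R3, 1: R3=4-1=3
CMP R3, 0  (cmp 3,0)
JGT top: taken
after SHL R0, 3: R0=5120<<3=40960
after SUB R3, 1: R3=3-1=2
CMP R3, 0  (cmp 2,0)
JGT top: taken
after SHL R0, 3: R0=40960<<3=327680
after SUB R3, 1: R3=2-1=1
CMP R3, 0  (cmp 1,0)
JGT top: taken
after SHL R0, 3: R0=327680<<3=2621440
after SUB R3, 1: R3=1-1=0
CMP R3, 0  (cmp 0,0)
JGT top: not taken
halt.
Total executed instructions: 27.

27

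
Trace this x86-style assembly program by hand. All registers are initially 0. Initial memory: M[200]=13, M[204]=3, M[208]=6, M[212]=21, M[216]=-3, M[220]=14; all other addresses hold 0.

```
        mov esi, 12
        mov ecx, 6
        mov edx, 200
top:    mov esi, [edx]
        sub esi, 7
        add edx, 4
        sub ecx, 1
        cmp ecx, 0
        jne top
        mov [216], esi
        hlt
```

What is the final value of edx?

esi=12
ecx=6
edx=200
esi=M[200]=13
esi=13-7=6
edx=200+4=204
ecx=6-1=5
cmp ecx, 0  (cmp 5,0)
jne top: taken
esi=M[204]=3
esi=3-7=-4
edx=204+4=208
ecx=5-1=4
cmp ecx, 0  (cmp 4,0)
jne top: taken
esi=M[208]=6
esi=6-7=-1
edx=208+4=212
ecx=4-1=3
cmp ecx, 0  (cmp 3,0)
jne top: taken
esi=M[212]=21
esi=21-7=14
edx=212+4=216
ecx=3-1=2
cmp ecx, 0  (cmp 2,0)
jne top: taken
esi=M[216]=-3
esi=(-3)-7=-10
edx=216+4=220
ecx=2-1=1
cmp ecx, 0  (cmp 1,0)
jne top: taken
esi=M[220]=14
esi=14-7=7
edx=220+4=224
ecx=1-1=0
cmp ecx, 0  (cmp 0,0)
jne top: not taken
mov [216], esi → M[216]=7
halt.

224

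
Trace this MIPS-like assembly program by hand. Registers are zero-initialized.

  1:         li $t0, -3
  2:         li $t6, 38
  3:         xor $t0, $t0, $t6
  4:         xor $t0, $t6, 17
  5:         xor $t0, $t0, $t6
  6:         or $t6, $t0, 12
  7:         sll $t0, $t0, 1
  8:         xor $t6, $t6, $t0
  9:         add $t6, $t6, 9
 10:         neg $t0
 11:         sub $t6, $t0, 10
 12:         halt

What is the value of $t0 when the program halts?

after li $t0, -3: $t0=-3
after li $t6, 38: $t6=38
after xor $t0, $t0, $t6: $t0=(-3)^38=-37
after xor $t0, $t6, 17: $t0=38^17=55
after xor $t0, $t0, $t6: $t0=55^38=17
after or $t6, $t0, 12: $t6=17|12=29
after sll $t0, $t0, 1: $t0=17<<1=34
after xor $t6, $t6, $t0: $t6=29^34=63
after add $t6, $t6, 9: $t6=63+9=72
after neg $t0: $t0=-(34)=-34
after sub $t6, $t0, 10: $t6=(-34)-10=-44
halt.

-34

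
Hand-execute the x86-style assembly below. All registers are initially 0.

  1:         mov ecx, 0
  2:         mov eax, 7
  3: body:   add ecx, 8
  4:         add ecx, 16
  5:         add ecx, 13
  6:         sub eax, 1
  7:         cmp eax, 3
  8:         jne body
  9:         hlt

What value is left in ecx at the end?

148

ecx=0
eax=7
ecx=0+8=8
ecx=8+16=24
ecx=24+13=37
eax=7-1=6
cmp eax, 3  (cmp 6,3)
jne body: taken
ecx=37+8=45
ecx=45+16=61
ecx=61+13=74
eax=6-1=5
cmp eax, 3  (cmp 5,3)
jne body: taken
ecx=74+8=82
ecx=82+16=98
ecx=98+13=111
eax=5-1=4
cmp eax, 3  (cmp 4,3)
jne body: taken
ecx=111+8=119
ecx=119+16=135
ecx=135+13=148
eax=4-1=3
cmp eax, 3  (cmp 3,3)
jne body: not taken
halt.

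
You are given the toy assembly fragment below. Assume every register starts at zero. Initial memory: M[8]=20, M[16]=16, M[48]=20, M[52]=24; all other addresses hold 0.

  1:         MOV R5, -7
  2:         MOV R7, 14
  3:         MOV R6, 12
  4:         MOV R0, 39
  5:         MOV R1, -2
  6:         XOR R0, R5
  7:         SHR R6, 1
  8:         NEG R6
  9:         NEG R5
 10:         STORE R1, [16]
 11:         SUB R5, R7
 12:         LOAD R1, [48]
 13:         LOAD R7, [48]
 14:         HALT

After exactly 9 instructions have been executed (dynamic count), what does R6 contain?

R5=-7
R7=14
R6=12
R0=39
R1=-2
R0=39^(-7)=-34
R6=12>>1=6
R6=-(6)=-6
R5=-(-7)=7
After step 9: R6 = -6.

-6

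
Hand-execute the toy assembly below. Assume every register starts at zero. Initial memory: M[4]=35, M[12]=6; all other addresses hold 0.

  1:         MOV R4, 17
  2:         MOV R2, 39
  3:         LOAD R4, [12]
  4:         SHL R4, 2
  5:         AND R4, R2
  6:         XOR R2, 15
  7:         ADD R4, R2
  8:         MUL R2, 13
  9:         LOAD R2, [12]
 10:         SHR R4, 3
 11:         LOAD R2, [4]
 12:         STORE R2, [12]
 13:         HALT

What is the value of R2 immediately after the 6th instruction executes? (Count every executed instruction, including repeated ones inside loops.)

after MOV R4, 17: R4=17
after MOV R2, 39: R2=39
after LOAD R4, [12]: R4=M[12]=6
after SHL R4, 2: R4=6<<2=24
after AND R4, R2: R4=24&39=0
after XOR R2, 15: R2=39^15=40
After step 6: R2 = 40.

40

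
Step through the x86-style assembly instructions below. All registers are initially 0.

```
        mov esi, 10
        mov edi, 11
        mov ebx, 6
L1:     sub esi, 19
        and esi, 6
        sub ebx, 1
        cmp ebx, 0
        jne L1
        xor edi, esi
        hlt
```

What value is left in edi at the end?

esi=10
edi=11
ebx=6
esi=10-19=-9
esi=(-9)&6=6
ebx=6-1=5
cmp ebx, 0  (cmp 5,0)
jne L1: taken
esi=6-19=-13
esi=(-13)&6=2
ebx=5-1=4
cmp ebx, 0  (cmp 4,0)
jne L1: taken
esi=2-19=-17
esi=(-17)&6=6
ebx=4-1=3
cmp ebx, 0  (cmp 3,0)
jne L1: taken
esi=6-19=-13
esi=(-13)&6=2
ebx=3-1=2
cmp ebx, 0  (cmp 2,0)
jne L1: taken
esi=2-19=-17
esi=(-17)&6=6
ebx=2-1=1
cmp ebx, 0  (cmp 1,0)
jne L1: taken
esi=6-19=-13
esi=(-13)&6=2
ebx=1-1=0
cmp ebx, 0  (cmp 0,0)
jne L1: not taken
edi=11^2=9
halt.

9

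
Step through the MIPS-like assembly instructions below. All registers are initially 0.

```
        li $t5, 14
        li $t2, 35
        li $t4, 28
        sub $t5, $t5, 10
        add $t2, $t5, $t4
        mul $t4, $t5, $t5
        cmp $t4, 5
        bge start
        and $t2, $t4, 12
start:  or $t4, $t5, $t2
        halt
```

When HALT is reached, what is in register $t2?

32

after li $t5, 14: $t5=14
after li $t2, 35: $t2=35
after li $t4, 28: $t4=28
after sub $t5, $t5, 10: $t5=14-10=4
after add $t2, $t5, $t4: $t2=4+28=32
after mul $t4, $t5, $t5: $t4=4*4=16
cmp $t4, 5  (cmp 16,5)
bge start: taken
after or $t4, $t5, $t2: $t4=4|32=36
halt.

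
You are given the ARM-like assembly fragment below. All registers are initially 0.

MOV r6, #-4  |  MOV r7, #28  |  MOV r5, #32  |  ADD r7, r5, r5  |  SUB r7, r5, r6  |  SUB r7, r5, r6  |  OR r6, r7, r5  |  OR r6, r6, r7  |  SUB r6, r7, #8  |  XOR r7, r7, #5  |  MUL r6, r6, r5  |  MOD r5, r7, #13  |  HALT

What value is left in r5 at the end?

7

r6=-4
r7=28
r5=32
r7=32+32=64
r7=32-(-4)=36
r7=32-(-4)=36
r6=36|32=36
r6=36|36=36
r6=36-8=28
r7=36^5=33
r6=28*32=896
r5=33%13=7
halt.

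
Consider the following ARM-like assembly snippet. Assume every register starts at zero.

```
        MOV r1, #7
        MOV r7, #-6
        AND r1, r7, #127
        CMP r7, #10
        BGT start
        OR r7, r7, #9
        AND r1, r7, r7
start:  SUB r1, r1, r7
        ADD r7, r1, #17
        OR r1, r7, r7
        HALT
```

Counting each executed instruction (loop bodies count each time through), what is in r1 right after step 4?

r1=7
r7=-6
r1=(-6)&127=122
CMP r7, #10  (cmp -6,10)
After step 4: r1 = 122.

122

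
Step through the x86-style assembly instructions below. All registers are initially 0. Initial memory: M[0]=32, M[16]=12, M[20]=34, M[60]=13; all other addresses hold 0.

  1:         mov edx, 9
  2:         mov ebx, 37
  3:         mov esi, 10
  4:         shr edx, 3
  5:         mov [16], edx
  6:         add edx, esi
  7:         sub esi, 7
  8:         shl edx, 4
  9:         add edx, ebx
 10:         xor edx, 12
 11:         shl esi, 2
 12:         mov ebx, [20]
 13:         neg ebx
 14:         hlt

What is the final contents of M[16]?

1

mov edx, 9 → edx=9
mov ebx, 37 → ebx=37
mov esi, 10 → esi=10
shr edx, 3 → edx=9>>3=1
mov [16], edx → M[16]=1
add edx, esi → edx=1+10=11
sub esi, 7 → esi=10-7=3
shl edx, 4 → edx=11<<4=176
add edx, ebx → edx=176+37=213
xor edx, 12 → edx=213^12=217
shl esi, 2 → esi=3<<2=12
mov ebx, [20] → ebx=M[20]=34
neg ebx → ebx=-(34)=-34
halt.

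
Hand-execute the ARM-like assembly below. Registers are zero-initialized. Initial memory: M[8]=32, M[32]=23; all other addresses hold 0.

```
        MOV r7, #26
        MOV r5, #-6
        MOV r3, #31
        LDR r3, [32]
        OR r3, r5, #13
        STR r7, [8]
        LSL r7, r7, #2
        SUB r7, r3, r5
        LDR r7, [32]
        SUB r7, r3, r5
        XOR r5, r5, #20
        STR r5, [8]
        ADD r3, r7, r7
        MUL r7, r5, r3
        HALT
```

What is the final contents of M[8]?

after MOV r7, #26: r7=26
after MOV r5, #-6: r5=-6
after MOV r3, #31: r3=31
after LDR r3, [32]: r3=M[32]=23
after OR r3, r5, #13: r3=(-6)|13=-1
STR r7, [8] → M[8]=26
after LSL r7, r7, #2: r7=26<<2=104
after SUB r7, r3, r5: r7=(-1)-(-6)=5
after LDR r7, [32]: r7=M[32]=23
after SUB r7, r3, r5: r7=(-1)-(-6)=5
after XOR r5, r5, #20: r5=(-6)^20=-18
STR r5, [8] → M[8]=-18
after ADD r3, r7, r7: r3=5+5=10
after MUL r7, r5, r3: r7=(-18)*10=-180
halt.

-18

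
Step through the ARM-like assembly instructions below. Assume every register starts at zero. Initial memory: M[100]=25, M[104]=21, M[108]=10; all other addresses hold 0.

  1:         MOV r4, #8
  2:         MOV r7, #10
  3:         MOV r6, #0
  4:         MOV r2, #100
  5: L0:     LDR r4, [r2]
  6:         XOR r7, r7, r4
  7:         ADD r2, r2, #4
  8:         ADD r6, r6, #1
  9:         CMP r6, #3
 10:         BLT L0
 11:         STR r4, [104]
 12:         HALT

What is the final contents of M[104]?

r4=8
r7=10
r6=0
r2=100
r4=M[100]=25
r7=10^25=19
r2=100+4=104
r6=0+1=1
CMP r6, #3  (cmp 1,3)
BLT L0: taken
r4=M[104]=21
r7=19^21=6
r2=104+4=108
r6=1+1=2
CMP r6, #3  (cmp 2,3)
BLT L0: taken
r4=M[108]=10
r7=6^10=12
r2=108+4=112
r6=2+1=3
CMP r6, #3  (cmp 3,3)
BLT L0: not taken
STR r4, [104] → M[104]=10
halt.

10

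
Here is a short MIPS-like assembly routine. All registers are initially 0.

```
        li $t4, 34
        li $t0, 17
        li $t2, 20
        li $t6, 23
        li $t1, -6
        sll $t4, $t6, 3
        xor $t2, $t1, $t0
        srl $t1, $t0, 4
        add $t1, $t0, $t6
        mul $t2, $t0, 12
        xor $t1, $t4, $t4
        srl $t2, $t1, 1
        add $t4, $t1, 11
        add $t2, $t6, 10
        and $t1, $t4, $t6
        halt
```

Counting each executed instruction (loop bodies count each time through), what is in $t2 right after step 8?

-21

$t4=34
$t0=17
$t2=20
$t6=23
$t1=-6
$t4=23<<3=184
$t2=(-6)^17=-21
$t1=17>>4=1
After step 8: $t2 = -21.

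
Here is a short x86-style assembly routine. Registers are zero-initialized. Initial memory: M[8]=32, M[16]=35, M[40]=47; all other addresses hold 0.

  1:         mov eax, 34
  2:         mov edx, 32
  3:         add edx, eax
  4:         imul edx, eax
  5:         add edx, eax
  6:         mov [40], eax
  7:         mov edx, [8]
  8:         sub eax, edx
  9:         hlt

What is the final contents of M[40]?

eax=34
edx=32
edx=32+34=66
edx=66*34=2244
edx=2244+34=2278
mov [40], eax → M[40]=34
edx=M[8]=32
eax=34-32=2
halt.

34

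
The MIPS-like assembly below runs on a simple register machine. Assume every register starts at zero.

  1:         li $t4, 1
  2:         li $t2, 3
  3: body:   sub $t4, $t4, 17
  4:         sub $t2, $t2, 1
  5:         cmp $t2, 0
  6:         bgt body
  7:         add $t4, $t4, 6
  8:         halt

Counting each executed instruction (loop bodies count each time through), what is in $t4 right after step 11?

-50

$t4=1
$t2=3
$t4=1-17=-16
$t2=3-1=2
cmp $t2, 0  (cmp 2,0)
bgt body: taken
$t4=(-16)-17=-33
$t2=2-1=1
cmp $t2, 0  (cmp 1,0)
bgt body: taken
$t4=(-33)-17=-50
After step 11: $t4 = -50.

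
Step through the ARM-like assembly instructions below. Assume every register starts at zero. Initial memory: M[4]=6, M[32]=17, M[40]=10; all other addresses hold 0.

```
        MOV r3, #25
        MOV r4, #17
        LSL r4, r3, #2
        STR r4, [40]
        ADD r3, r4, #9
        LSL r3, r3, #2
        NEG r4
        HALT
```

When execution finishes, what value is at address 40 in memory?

100

r3=25
r4=17
r4=25<<2=100
STR r4, [40] → M[40]=100
r3=100+9=109
r3=109<<2=436
r4=-(100)=-100
halt.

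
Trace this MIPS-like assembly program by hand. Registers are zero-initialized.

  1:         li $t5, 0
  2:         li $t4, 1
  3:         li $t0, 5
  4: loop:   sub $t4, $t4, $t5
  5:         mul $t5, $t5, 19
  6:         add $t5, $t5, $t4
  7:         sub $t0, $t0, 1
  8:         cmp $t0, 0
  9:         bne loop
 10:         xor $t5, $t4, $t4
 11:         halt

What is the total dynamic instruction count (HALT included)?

after li $t5, 0: $t5=0
after li $t4, 1: $t4=1
after li $t0, 5: $t0=5
after sub $t4, $t4, $t5: $t4=1-0=1
after mul $t5, $t5, 19: $t5=0*19=0
after add $t5, $t5, $t4: $t5=0+1=1
after sub $t0, $t0, 1: $t0=5-1=4
cmp $t0, 0  (cmp 4,0)
bne loop: taken
after sub $t4, $t4, $t5: $t4=1-1=0
after mul $t5, $t5, 19: $t5=1*19=19
after add $t5, $t5, $t4: $t5=19+0=19
after sub $t0, $t0, 1: $t0=4-1=3
cmp $t0, 0  (cmp 3,0)
bne loop: taken
after sub $t4, $t4, $t5: $t4=0-19=-19
after mul $t5, $t5, 19: $t5=19*19=361
after add $t5, $t5, $t4: $t5=361+(-19)=342
after sub $t0, $t0, 1: $t0=3-1=2
cmp $t0, 0  (cmp 2,0)
bne loop: taken
after sub $t4, $t4, $t5: $t4=(-19)-342=-361
after mul $t5, $t5, 19: $t5=342*19=6498
after add $t5, $t5, $t4: $t5=6498+(-361)=6137
after sub $t0, $t0, 1: $t0=2-1=1
cmp $t0, 0  (cmp 1,0)
bne loop: taken
after sub $t4, $t4, $t5: $t4=(-361)-6137=-6498
after mul $t5, $t5, 19: $t5=6137*19=116603
after add $t5, $t5, $t4: $t5=116603+(-6498)=110105
after sub $t0, $t0, 1: $t0=1-1=0
cmp $t0, 0  (cmp 0,0)
bne loop: not taken
after xor $t5, $t4, $t4: $t5=(-6498)^(-6498)=0
halt.
Total executed instructions: 35.

35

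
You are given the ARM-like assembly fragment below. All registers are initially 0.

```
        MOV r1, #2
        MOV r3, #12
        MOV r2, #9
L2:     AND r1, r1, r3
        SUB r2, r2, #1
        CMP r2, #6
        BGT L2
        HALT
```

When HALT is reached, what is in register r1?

0

MOV r1, #2 → r1=2
MOV r3, #12 → r3=12
MOV r2, #9 → r2=9
AND r1, r1, r3 → r1=2&12=0
SUB r2, r2, #1 → r2=9-1=8
CMP r2, #6  (cmp 8,6)
BGT L2: taken
AND r1, r1, r3 → r1=0&12=0
SUB r2, r2, #1 → r2=8-1=7
CMP r2, #6  (cmp 7,6)
BGT L2: taken
AND r1, r1, r3 → r1=0&12=0
SUB r2, r2, #1 → r2=7-1=6
CMP r2, #6  (cmp 6,6)
BGT L2: not taken
halt.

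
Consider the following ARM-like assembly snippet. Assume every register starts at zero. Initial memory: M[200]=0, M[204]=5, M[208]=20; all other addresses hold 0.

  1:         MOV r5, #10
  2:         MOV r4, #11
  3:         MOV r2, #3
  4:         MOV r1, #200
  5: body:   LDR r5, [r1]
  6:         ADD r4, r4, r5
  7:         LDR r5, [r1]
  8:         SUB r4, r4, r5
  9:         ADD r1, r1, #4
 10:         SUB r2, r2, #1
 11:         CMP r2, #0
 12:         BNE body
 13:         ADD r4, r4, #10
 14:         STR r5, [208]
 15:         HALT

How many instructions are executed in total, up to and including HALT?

31

r5=10
r4=11
r2=3
r1=200
r5=M[200]=0
r4=11+0=11
r5=M[200]=0
r4=11-0=11
r1=200+4=204
r2=3-1=2
CMP r2, #0  (cmp 2,0)
BNE body: taken
r5=M[204]=5
r4=11+5=16
r5=M[204]=5
r4=16-5=11
r1=204+4=208
r2=2-1=1
CMP r2, #0  (cmp 1,0)
BNE body: taken
r5=M[208]=20
r4=11+20=31
r5=M[208]=20
r4=31-20=11
r1=208+4=212
r2=1-1=0
CMP r2, #0  (cmp 0,0)
BNE body: not taken
r4=11+10=21
STR r5, [208] → M[208]=20
halt.
Total executed instructions: 31.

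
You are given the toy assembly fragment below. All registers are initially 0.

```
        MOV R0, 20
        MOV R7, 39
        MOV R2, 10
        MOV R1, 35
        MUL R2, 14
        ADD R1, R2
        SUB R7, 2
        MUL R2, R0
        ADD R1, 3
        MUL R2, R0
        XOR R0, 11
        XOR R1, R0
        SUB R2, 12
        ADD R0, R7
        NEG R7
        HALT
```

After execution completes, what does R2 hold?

R0=20
R7=39
R2=10
R1=35
R2=10*14=140
R1=35+140=175
R7=39-2=37
R2=140*20=2800
R1=175+3=178
R2=2800*20=56000
R0=20^11=31
R1=178^31=173
R2=56000-12=55988
R0=31+37=68
R7=-(37)=-37
halt.

55988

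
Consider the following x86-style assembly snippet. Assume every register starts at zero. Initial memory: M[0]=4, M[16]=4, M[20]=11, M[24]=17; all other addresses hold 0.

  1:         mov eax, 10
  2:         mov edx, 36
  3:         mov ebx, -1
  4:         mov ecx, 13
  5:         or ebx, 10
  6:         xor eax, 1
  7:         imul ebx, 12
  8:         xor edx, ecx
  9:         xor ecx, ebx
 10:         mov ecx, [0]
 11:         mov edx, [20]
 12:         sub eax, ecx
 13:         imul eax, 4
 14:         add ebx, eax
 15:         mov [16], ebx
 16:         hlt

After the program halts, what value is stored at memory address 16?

16

eax=10
edx=36
ebx=-1
ecx=13
ebx=(-1)|10=-1
eax=10^1=11
ebx=(-1)*12=-12
edx=36^13=41
ecx=13^(-12)=-7
ecx=M[0]=4
edx=M[20]=11
eax=11-4=7
eax=7*4=28
ebx=(-12)+28=16
mov [16], ebx → M[16]=16
halt.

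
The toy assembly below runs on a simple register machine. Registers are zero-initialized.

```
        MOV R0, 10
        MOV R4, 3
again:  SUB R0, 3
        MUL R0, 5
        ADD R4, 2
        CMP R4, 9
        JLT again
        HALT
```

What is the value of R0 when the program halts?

R0=10
R4=3
R0=10-3=7
R0=7*5=35
R4=3+2=5
CMP R4, 9  (cmp 5,9)
JLT again: taken
R0=35-3=32
R0=32*5=160
R4=5+2=7
CMP R4, 9  (cmp 7,9)
JLT again: taken
R0=160-3=157
R0=157*5=785
R4=7+2=9
CMP R4, 9  (cmp 9,9)
JLT again: not taken
halt.

785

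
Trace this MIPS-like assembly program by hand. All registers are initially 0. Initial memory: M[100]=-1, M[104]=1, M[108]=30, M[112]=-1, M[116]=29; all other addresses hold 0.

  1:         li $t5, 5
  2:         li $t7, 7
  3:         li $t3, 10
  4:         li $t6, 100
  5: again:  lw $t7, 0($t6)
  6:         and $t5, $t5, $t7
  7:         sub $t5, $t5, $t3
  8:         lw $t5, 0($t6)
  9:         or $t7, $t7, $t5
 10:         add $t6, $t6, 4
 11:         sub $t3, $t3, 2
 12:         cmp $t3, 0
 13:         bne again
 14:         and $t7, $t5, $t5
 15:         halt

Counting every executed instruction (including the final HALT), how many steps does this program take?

li $t5, 5 → $t5=5
li $t7, 7 → $t7=7
li $t3, 10 → $t3=10
li $t6, 100 → $t6=100
lw $t7, 0($t6) → $t7=M[100]=-1
and $t5, $t5, $t7 → $t5=5&(-1)=5
sub $t5, $t5, $t3 → $t5=5-10=-5
lw $t5, 0($t6) → $t5=M[100]=-1
or $t7, $t7, $t5 → $t7=(-1)|(-1)=-1
add $t6, $t6, 4 → $t6=100+4=104
sub $t3, $t3, 2 → $t3=10-2=8
cmp $t3, 0  (cmp 8,0)
bne again: taken
lw $t7, 0($t6) → $t7=M[104]=1
and $t5, $t5, $t7 → $t5=(-1)&1=1
sub $t5, $t5, $t3 → $t5=1-8=-7
lw $t5, 0($t6) → $t5=M[104]=1
or $t7, $t7, $t5 → $t7=1|1=1
add $t6, $t6, 4 → $t6=104+4=108
sub $t3, $t3, 2 → $t3=8-2=6
cmp $t3, 0  (cmp 6,0)
bne again: taken
lw $t7, 0($t6) → $t7=M[108]=30
and $t5, $t5, $t7 → $t5=1&30=0
sub $t5, $t5, $t3 → $t5=0-6=-6
lw $t5, 0($t6) → $t5=M[108]=30
or $t7, $t7, $t5 → $t7=30|30=30
add $t6, $t6, 4 → $t6=108+4=112
sub $t3, $t3, 2 → $t3=6-2=4
cmp $t3, 0  (cmp 4,0)
bne again: taken
lw $t7, 0($t6) → $t7=M[112]=-1
and $t5, $t5, $t7 → $t5=30&(-1)=30
sub $t5, $t5, $t3 → $t5=30-4=26
lw $t5, 0($t6) → $t5=M[112]=-1
or $t7, $t7, $t5 → $t7=(-1)|(-1)=-1
add $t6, $t6, 4 → $t6=112+4=116
sub $t3, $t3, 2 → $t3=4-2=2
cmp $t3, 0  (cmp 2,0)
bne again: taken
lw $t7, 0($t6) → $t7=M[116]=29
and $t5, $t5, $t7 → $t5=(-1)&29=29
sub $t5, $t5, $t3 → $t5=29-2=27
lw $t5, 0($t6) → $t5=M[116]=29
or $t7, $t7, $t5 → $t7=29|29=29
add $t6, $t6, 4 → $t6=116+4=120
sub $t3, $t3, 2 → $t3=2-2=0
cmp $t3, 0  (cmp 0,0)
bne again: not taken
and $t7, $t5, $t5 → $t7=29&29=29
halt.
Total executed instructions: 51.

51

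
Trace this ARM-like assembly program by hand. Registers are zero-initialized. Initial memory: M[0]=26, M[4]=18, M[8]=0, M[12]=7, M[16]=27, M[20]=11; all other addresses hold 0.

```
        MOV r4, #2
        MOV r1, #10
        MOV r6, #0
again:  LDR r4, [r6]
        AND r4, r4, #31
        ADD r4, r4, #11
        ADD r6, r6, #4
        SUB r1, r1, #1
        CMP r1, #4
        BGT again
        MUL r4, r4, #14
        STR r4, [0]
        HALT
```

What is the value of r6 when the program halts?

24

MOV r4, #2 → r4=2
MOV r1, #10 → r1=10
MOV r6, #0 → r6=0
LDR r4, [r6] → r4=M[0]=26
AND r4, r4, #31 → r4=26&31=26
ADD r4, r4, #11 → r4=26+11=37
ADD r6, r6, #4 → r6=0+4=4
SUB r1, r1, #1 → r1=10-1=9
CMP r1, #4  (cmp 9,4)
BGT again: taken
LDR r4, [r6] → r4=M[4]=18
AND r4, r4, #31 → r4=18&31=18
ADD r4, r4, #11 → r4=18+11=29
ADD r6, r6, #4 → r6=4+4=8
SUB r1, r1, #1 → r1=9-1=8
CMP r1, #4  (cmp 8,4)
BGT again: taken
LDR r4, [r6] → r4=M[8]=0
AND r4, r4, #31 → r4=0&31=0
ADD r4, r4, #11 → r4=0+11=11
ADD r6, r6, #4 → r6=8+4=12
SUB r1, r1, #1 → r1=8-1=7
CMP r1, #4  (cmp 7,4)
BGT again: taken
LDR r4, [r6] → r4=M[12]=7
AND r4, r4, #31 → r4=7&31=7
ADD r4, r4, #11 → r4=7+11=18
ADD r6, r6, #4 → r6=12+4=16
SUB r1, r1, #1 → r1=7-1=6
CMP r1, #4  (cmp 6,4)
BGT again: taken
LDR r4, [r6] → r4=M[16]=27
AND r4, r4, #31 → r4=27&31=27
ADD r4, r4, #11 → r4=27+11=38
ADD r6, r6, #4 → r6=16+4=20
SUB r1, r1, #1 → r1=6-1=5
CMP r1, #4  (cmp 5,4)
BGT again: taken
LDR r4, [r6] → r4=M[20]=11
AND r4, r4, #31 → r4=11&31=11
ADD r4, r4, #11 → r4=11+11=22
ADD r6, r6, #4 → r6=20+4=24
SUB r1, r1, #1 → r1=5-1=4
CMP r1, #4  (cmp 4,4)
BGT again: not taken
MUL r4, r4, #14 → r4=22*14=308
STR r4, [0] → M[0]=308
halt.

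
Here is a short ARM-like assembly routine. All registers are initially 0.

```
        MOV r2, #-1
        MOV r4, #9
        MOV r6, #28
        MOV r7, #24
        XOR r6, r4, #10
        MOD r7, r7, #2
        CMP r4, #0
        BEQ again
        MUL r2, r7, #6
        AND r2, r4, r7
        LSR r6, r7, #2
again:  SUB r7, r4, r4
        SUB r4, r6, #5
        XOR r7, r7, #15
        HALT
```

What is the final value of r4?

-5

r2=-1
r4=9
r6=28
r7=24
r6=9^10=3
r7=24%2=0
CMP r4, #0  (cmp 9,0)
BEQ again: not taken
r2=0*6=0
r2=9&0=0
r6=0>>2=0
r7=9-9=0
r4=0-5=-5
r7=0^15=15
halt.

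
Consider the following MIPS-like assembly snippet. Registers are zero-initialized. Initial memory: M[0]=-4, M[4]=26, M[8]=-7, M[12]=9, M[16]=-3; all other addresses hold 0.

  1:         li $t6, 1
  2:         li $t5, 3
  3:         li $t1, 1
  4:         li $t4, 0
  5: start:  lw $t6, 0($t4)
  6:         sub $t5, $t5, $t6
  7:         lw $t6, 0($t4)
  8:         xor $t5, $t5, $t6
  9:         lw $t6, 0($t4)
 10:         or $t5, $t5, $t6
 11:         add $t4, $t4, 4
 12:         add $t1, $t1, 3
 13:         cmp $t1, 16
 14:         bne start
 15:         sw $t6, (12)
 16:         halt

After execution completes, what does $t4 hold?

20

li $t6, 1 → $t6=1
li $t5, 3 → $t5=3
li $t1, 1 → $t1=1
li $t4, 0 → $t4=0
lw $t6, 0($t4) → $t6=M[0]=-4
sub $t5, $t5, $t6 → $t5=3-(-4)=7
lw $t6, 0($t4) → $t6=M[0]=-4
xor $t5, $t5, $t6 → $t5=7^(-4)=-5
lw $t6, 0($t4) → $t6=M[0]=-4
or $t5, $t5, $t6 → $t5=(-5)|(-4)=-1
add $t4, $t4, 4 → $t4=0+4=4
add $t1, $t1, 3 → $t1=1+3=4
cmp $t1, 16  (cmp 4,16)
bne start: taken
lw $t6, 0($t4) → $t6=M[4]=26
sub $t5, $t5, $t6 → $t5=(-1)-26=-27
lw $t6, 0($t4) → $t6=M[4]=26
xor $t5, $t5, $t6 → $t5=(-27)^26=-1
lw $t6, 0($t4) → $t6=M[4]=26
or $t5, $t5, $t6 → $t5=(-1)|26=-1
add $t4, $t4, 4 → $t4=4+4=8
add $t1, $t1, 3 → $t1=4+3=7
cmp $t1, 16  (cmp 7,16)
bne start: taken
lw $t6, 0($t4) → $t6=M[8]=-7
sub $t5, $t5, $t6 → $t5=(-1)-(-7)=6
lw $t6, 0($t4) → $t6=M[8]=-7
xor $t5, $t5, $t6 → $t5=6^(-7)=-1
lw $t6, 0($t4) → $t6=M[8]=-7
or $t5, $t5, $t6 → $t5=(-1)|(-7)=-1
add $t4, $t4, 4 → $t4=8+4=12
add $t1, $t1, 3 → $t1=7+3=10
cmp $t1, 16  (cmp 10,16)
bne start: taken
lw $t6, 0($t4) → $t6=M[12]=9
sub $t5, $t5, $t6 → $t5=(-1)-9=-10
lw $t6, 0($t4) → $t6=M[12]=9
xor $t5, $t5, $t6 → $t5=(-10)^9=-1
lw $t6, 0($t4) → $t6=M[12]=9
or $t5, $t5, $t6 → $t5=(-1)|9=-1
add $t4, $t4, 4 → $t4=12+4=16
add $t1, $t1, 3 → $t1=10+3=13
cmp $t1, 16  (cmp 13,16)
bne start: taken
lw $t6, 0($t4) → $t6=M[16]=-3
sub $t5, $t5, $t6 → $t5=(-1)-(-3)=2
lw $t6, 0($t4) → $t6=M[16]=-3
xor $t5, $t5, $t6 → $t5=2^(-3)=-1
lw $t6, 0($t4) → $t6=M[16]=-3
or $t5, $t5, $t6 → $t5=(-1)|(-3)=-1
add $t4, $t4, 4 → $t4=16+4=20
add $t1, $t1, 3 → $t1=13+3=16
cmp $t1, 16  (cmp 16,16)
bne start: not taken
sw $t6, (12) → M[12]=-3
halt.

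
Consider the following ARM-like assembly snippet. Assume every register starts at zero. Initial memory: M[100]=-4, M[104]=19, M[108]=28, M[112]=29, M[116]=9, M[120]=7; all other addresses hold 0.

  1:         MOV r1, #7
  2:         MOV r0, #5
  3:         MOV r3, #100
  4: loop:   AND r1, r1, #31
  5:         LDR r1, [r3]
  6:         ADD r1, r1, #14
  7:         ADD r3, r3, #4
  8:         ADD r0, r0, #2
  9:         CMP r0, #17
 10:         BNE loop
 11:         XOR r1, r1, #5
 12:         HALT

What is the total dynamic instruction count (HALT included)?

47

r1=7
r0=5
r3=100
r1=7&31=7
r1=M[100]=-4
r1=(-4)+14=10
r3=100+4=104
r0=5+2=7
CMP r0, #17  (cmp 7,17)
BNE loop: taken
r1=10&31=10
r1=M[104]=19
r1=19+14=33
r3=104+4=108
r0=7+2=9
CMP r0, #17  (cmp 9,17)
BNE loop: taken
r1=33&31=1
r1=M[108]=28
r1=28+14=42
r3=108+4=112
r0=9+2=11
CMP r0, #17  (cmp 11,17)
BNE loop: taken
r1=42&31=10
r1=M[112]=29
r1=29+14=43
r3=112+4=116
r0=11+2=13
CMP r0, #17  (cmp 13,17)
BNE loop: taken
r1=43&31=11
r1=M[116]=9
r1=9+14=23
r3=116+4=120
r0=13+2=15
CMP r0, #17  (cmp 15,17)
BNE loop: taken
r1=23&31=23
r1=M[120]=7
r1=7+14=21
r3=120+4=124
r0=15+2=17
CMP r0, #17  (cmp 17,17)
BNE loop: not taken
r1=21^5=16
halt.
Total executed instructions: 47.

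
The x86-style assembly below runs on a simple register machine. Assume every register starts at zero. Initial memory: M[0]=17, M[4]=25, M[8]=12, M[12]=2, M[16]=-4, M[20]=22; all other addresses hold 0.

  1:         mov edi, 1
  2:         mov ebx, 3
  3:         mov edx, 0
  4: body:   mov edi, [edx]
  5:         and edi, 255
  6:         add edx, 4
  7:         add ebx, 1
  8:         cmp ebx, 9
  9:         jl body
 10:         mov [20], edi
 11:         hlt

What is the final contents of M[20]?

22

after mov edi, 1: edi=1
after mov ebx, 3: ebx=3
after mov edx, 0: edx=0
after mov edi, [edx]: edi=M[0]=17
after and edi, 255: edi=17&255=17
after add edx, 4: edx=0+4=4
after add ebx, 1: ebx=3+1=4
cmp ebx, 9  (cmp 4,9)
jl body: taken
after mov edi, [edx]: edi=M[4]=25
after and edi, 255: edi=25&255=25
after add edx, 4: edx=4+4=8
after add ebx, 1: ebx=4+1=5
cmp ebx, 9  (cmp 5,9)
jl body: taken
after mov edi, [edx]: edi=M[8]=12
after and edi, 255: edi=12&255=12
after add edx, 4: edx=8+4=12
after add ebx, 1: ebx=5+1=6
cmp ebx, 9  (cmp 6,9)
jl body: taken
after mov edi, [edx]: edi=M[12]=2
after and edi, 255: edi=2&255=2
after add edx, 4: edx=12+4=16
after add ebx, 1: ebx=6+1=7
cmp ebx, 9  (cmp 7,9)
jl body: taken
after mov edi, [edx]: edi=M[16]=-4
after and edi, 255: edi=(-4)&255=252
after add edx, 4: edx=16+4=20
after add ebx, 1: ebx=7+1=8
cmp ebx, 9  (cmp 8,9)
jl body: taken
after mov edi, [edx]: edi=M[20]=22
after and edi, 255: edi=22&255=22
after add edx, 4: edx=20+4=24
after add ebx, 1: ebx=8+1=9
cmp ebx, 9  (cmp 9,9)
jl body: not taken
mov [20], edi → M[20]=22
halt.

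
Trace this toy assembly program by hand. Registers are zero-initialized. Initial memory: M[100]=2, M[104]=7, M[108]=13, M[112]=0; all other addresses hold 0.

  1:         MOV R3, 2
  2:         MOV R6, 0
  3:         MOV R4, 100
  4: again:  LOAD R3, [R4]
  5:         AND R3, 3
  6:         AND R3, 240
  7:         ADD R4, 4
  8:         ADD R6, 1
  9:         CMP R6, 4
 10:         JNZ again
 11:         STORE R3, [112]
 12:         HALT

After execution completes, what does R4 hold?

116

after MOV R3, 2: R3=2
after MOV R6, 0: R6=0
after MOV R4, 100: R4=100
after LOAD R3, [R4]: R3=M[100]=2
after AND R3, 3: R3=2&3=2
after AND R3, 240: R3=2&240=0
after ADD R4, 4: R4=100+4=104
after ADD R6, 1: R6=0+1=1
CMP R6, 4  (cmp 1,4)
JNZ again: taken
after LOAD R3, [R4]: R3=M[104]=7
after AND R3, 3: R3=7&3=3
after AND R3, 240: R3=3&240=0
after ADD R4, 4: R4=104+4=108
after ADD R6, 1: R6=1+1=2
CMP R6, 4  (cmp 2,4)
JNZ again: taken
after LOAD R3, [R4]: R3=M[108]=13
after AND R3, 3: R3=13&3=1
after AND R3, 240: R3=1&240=0
after ADD R4, 4: R4=108+4=112
after ADD R6, 1: R6=2+1=3
CMP R6, 4  (cmp 3,4)
JNZ again: taken
after LOAD R3, [R4]: R3=M[112]=0
after AND R3, 3: R3=0&3=0
after AND R3, 240: R3=0&240=0
after ADD R4, 4: R4=112+4=116
after ADD R6, 1: R6=3+1=4
CMP R6, 4  (cmp 4,4)
JNZ again: not taken
STORE R3, [112] → M[112]=0
halt.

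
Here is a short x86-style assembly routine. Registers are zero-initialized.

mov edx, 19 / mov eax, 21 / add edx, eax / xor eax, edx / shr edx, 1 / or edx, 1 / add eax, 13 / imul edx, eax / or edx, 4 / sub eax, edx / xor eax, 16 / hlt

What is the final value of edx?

after mov edx, 19: edx=19
after mov eax, 21: eax=21
after add edx, eax: edx=19+21=40
after xor eax, edx: eax=21^40=61
after shr edx, 1: edx=40>>1=20
after or edx, 1: edx=20|1=21
after add eax, 13: eax=61+13=74
after imul edx, eax: edx=21*74=1554
after or edx, 4: edx=1554|4=1558
after sub eax, edx: eax=74-1558=-1484
after xor eax, 16: eax=(-1484)^16=-1500
halt.

1558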